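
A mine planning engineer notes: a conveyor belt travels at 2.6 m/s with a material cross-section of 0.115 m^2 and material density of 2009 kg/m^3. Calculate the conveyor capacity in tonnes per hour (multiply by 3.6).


Volumetric flow = speed * area
= 2.6 * 0.115 = 0.299 m^3/s
Mass flow = volumetric * density
= 0.299 * 2009 = 600.691 kg/s
Convert to t/h: multiply by 3.6
Capacity = 600.691 * 3.6
= 2162.4876 t/h

2162.4876 t/h


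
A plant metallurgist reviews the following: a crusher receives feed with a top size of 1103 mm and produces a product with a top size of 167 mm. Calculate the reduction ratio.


6.6048

Reduction ratio = feed size / product size
= 1103 / 167
= 6.6048


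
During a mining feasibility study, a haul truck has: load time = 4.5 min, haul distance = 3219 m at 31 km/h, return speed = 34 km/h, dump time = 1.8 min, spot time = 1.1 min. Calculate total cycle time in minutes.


19.3109 min

Convert haul speed to m/min: 31 * 1000/60 = 516.6666667 m/min
Haul time = 3219 / 516.6666667 = 6.230322581 min
Convert return speed to m/min: 34 * 1000/60 = 566.6666667 m/min
Return time = 3219 / 566.6666667 = 5.680588235 min
Total cycle time:
= 4.5 + 6.230322581 + 1.8 + 5.680588235 + 1.1
= 19.3109 min


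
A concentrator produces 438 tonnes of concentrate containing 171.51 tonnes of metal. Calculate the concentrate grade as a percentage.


Grade = (metal in concentrate / concentrate mass) * 100
= (171.51 / 438) * 100
= 0.3915753425 * 100
= 39.1575%

39.1575%


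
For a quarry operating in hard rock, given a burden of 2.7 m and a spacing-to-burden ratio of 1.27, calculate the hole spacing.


3.429 m

Spacing = burden * ratio
= 2.7 * 1.27
= 3.429 m


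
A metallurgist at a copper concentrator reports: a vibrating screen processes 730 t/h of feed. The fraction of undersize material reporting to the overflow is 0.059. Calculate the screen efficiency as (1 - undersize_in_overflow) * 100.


94.1%

Screen efficiency = (1 - fraction of undersize in overflow) * 100
= (1 - 0.059) * 100
= 0.941 * 100
= 94.1%


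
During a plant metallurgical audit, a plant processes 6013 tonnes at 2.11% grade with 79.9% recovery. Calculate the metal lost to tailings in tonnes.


Total metal in feed:
= 6013 * 2.11 / 100 = 126.8743 tonnes
Metal recovered:
= 126.8743 * 79.9 / 100 = 101.3725657 tonnes
Metal lost to tailings:
= 126.8743 - 101.3725657
= 25.5017 tonnes

25.5017 tonnes


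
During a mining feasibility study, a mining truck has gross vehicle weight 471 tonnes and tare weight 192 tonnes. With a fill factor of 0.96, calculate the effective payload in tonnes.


267.84 tonnes

Maximum payload = gross - tare
= 471 - 192 = 279 tonnes
Effective payload = max payload * fill factor
= 279 * 0.96
= 267.84 tonnes


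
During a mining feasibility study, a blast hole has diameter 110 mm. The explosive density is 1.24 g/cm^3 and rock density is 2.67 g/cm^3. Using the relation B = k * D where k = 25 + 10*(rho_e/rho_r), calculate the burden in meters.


First, compute k:
rho_e / rho_r = 1.24 / 2.67 = 0.4644194757
k = 25 + 10 * 0.4644194757 = 29.64419476
Then, compute burden:
B = k * D / 1000 = 29.64419476 * 110 / 1000
= 3260.861423 / 1000
= 3.2609 m

3.2609 m


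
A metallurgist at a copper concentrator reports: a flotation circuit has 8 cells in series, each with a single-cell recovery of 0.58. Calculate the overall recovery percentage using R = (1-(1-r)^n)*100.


Complement of single-cell recovery:
1 - r = 1 - 0.58 = 0.42
Raise to power n:
(1 - r)^8 = 0.42^8 = 0.0009682651996
Overall recovery:
R = (1 - 0.0009682651996) * 100
= 99.9032%

99.9032%


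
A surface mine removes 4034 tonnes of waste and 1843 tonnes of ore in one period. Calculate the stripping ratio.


Stripping ratio = waste tonnage / ore tonnage
= 4034 / 1843
= 2.1888

2.1888


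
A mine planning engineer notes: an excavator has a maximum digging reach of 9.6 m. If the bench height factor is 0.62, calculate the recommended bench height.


Bench height = reach * factor
= 9.6 * 0.62
= 5.952 m

5.952 m


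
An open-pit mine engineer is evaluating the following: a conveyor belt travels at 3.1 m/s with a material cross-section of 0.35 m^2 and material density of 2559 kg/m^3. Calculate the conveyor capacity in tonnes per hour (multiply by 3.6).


Volumetric flow = speed * area
= 3.1 * 0.35 = 1.085 m^3/s
Mass flow = volumetric * density
= 1.085 * 2559 = 2776.515 kg/s
Convert to t/h: multiply by 3.6
Capacity = 2776.515 * 3.6
= 9995.454 t/h

9995.454 t/h


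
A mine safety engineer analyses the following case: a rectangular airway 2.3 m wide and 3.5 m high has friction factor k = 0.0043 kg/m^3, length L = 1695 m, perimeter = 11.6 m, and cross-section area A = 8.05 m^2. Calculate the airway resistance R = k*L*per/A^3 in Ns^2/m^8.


0.1621 Ns^2/m^8

Compute the numerator:
k * L * per = 0.0043 * 1695 * 11.6
= 84.5466
Compute the denominator:
A^3 = 8.05^3 = 521.660125
Resistance:
R = 84.5466 / 521.660125
= 0.1621 Ns^2/m^8


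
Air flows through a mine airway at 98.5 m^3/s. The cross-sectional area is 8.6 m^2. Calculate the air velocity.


11.4535 m/s

Velocity = flow rate / cross-sectional area
= 98.5 / 8.6
= 11.4535 m/s


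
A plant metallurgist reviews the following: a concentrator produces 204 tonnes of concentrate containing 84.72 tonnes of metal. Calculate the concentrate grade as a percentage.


41.5294%

Grade = (metal in concentrate / concentrate mass) * 100
= (84.72 / 204) * 100
= 0.4152941176 * 100
= 41.5294%


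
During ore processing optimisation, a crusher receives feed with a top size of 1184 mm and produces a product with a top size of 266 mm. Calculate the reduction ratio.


Reduction ratio = feed size / product size
= 1184 / 266
= 4.4511

4.4511


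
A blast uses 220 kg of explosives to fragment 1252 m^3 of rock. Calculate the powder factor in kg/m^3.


Powder factor = explosive mass / rock volume
= 220 / 1252
= 0.1757 kg/m^3

0.1757 kg/m^3


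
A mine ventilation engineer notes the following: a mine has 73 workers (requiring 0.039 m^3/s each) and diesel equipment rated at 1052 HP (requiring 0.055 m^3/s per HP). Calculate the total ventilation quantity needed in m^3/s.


60.707 m^3/s

Airflow for workers:
Q_people = 73 * 0.039 = 2.847 m^3/s
Airflow for diesel equipment:
Q_diesel = 1052 * 0.055 = 57.86 m^3/s
Total ventilation:
Q_total = 2.847 + 57.86
= 60.707 m^3/s


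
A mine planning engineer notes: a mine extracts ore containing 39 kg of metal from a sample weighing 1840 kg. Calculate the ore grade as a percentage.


2.1196%

Ore grade = (metal mass / ore mass) * 100
= (39 / 1840) * 100
= 0.02119565217 * 100
= 2.1196%


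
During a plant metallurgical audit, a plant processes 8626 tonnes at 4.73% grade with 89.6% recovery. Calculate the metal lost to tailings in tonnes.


Total metal in feed:
= 8626 * 4.73 / 100 = 408.0098 tonnes
Metal recovered:
= 408.0098 * 89.6 / 100 = 365.5767808 tonnes
Metal lost to tailings:
= 408.0098 - 365.5767808
= 42.433 tonnes

42.433 tonnes


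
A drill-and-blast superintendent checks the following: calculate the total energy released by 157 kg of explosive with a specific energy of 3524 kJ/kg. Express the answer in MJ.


553.268 MJ

Energy = mass * specific_energy / 1000
= 157 * 3524 / 1000
= 553268 / 1000
= 553.268 MJ


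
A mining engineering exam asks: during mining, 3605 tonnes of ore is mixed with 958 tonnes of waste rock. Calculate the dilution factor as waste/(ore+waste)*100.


Total material = ore + waste
= 3605 + 958 = 4563 tonnes
Dilution = waste / total * 100
= 958 / 4563 * 100
= 0.2099495946 * 100
= 20.995%

20.995%


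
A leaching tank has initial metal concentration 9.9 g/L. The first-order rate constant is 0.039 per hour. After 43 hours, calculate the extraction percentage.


81.3066%

Compute the exponent:
-k * t = -0.039 * 43 = -1.677
Remaining concentration:
C = 9.9 * exp(-1.677)
= 9.9 * 0.1869339375
= 1.850645981 g/L
Extracted = 9.9 - 1.850645981 = 8.049354019 g/L
Extraction % = 8.049354019 / 9.9 * 100
= 81.3066%


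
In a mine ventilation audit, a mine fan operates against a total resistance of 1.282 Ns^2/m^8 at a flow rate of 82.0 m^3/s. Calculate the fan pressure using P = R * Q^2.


Compute Q^2:
Q^2 = 82.0^2 = 6724.0
Compute pressure:
P = R * Q^2 = 1.282 * 6724.0
= 8620.168 Pa

8620.168 Pa


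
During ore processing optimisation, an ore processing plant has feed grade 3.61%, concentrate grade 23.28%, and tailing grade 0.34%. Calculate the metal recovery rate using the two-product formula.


Using the two-product formula:
R = 100 * c * (f - t) / (f * (c - t))
Numerator = 100 * 23.28 * (3.61 - 0.34)
= 100 * 23.28 * 3.27
= 7612.56
Denominator = 3.61 * (23.28 - 0.34)
= 3.61 * 22.94
= 82.8134
R = 7612.56 / 82.8134
= 91.9243%

91.9243%


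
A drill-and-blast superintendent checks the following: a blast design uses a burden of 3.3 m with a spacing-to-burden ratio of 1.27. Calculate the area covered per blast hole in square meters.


First, find the spacing:
Spacing = burden * ratio = 3.3 * 1.27
= 4.191 m
Then, calculate the area:
Area = burden * spacing = 3.3 * 4.191
= 13.8303 m^2

13.8303 m^2


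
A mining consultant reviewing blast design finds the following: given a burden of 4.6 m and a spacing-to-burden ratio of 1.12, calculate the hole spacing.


5.152 m

Spacing = burden * ratio
= 4.6 * 1.12
= 5.152 m


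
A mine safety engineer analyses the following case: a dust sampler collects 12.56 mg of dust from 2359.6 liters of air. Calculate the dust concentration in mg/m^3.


Convert liters to m^3: 1 m^3 = 1000 L
Concentration = mass / volume * 1000
= 12.56 / 2359.6 * 1000
= 0.005322936091 * 1000
= 5.3229 mg/m^3

5.3229 mg/m^3


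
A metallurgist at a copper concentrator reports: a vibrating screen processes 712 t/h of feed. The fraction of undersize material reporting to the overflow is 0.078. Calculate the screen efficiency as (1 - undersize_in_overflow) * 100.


92.2%

Screen efficiency = (1 - fraction of undersize in overflow) * 100
= (1 - 0.078) * 100
= 0.922 * 100
= 92.2%


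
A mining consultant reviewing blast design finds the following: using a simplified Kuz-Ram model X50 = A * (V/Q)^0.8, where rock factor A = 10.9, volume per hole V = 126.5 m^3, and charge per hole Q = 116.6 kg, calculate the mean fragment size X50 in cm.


11.6343 cm

Compute V/Q:
V/Q = 126.5 / 116.6 = 1.08490566
Raise to the power 0.8:
(V/Q)^0.8 = 1.08490566^0.8 = 1.06736653
Multiply by A:
X50 = 10.9 * 1.06736653
= 11.6343 cm


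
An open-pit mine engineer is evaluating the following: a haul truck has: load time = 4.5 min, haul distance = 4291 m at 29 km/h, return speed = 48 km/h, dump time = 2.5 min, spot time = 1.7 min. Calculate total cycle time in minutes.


22.9417 min

Convert haul speed to m/min: 29 * 1000/60 = 483.3333333 m/min
Haul time = 4291 / 483.3333333 = 8.877931034 min
Convert return speed to m/min: 48 * 1000/60 = 800 m/min
Return time = 4291 / 800 = 5.36375 min
Total cycle time:
= 4.5 + 8.877931034 + 2.5 + 5.36375 + 1.7
= 22.9417 min


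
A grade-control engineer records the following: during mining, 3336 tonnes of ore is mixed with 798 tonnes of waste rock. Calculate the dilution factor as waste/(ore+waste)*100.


Total material = ore + waste
= 3336 + 798 = 4134 tonnes
Dilution = waste / total * 100
= 798 / 4134 * 100
= 0.1930333817 * 100
= 19.3033%

19.3033%


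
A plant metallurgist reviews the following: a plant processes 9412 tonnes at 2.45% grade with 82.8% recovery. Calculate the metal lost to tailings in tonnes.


Total metal in feed:
= 9412 * 2.45 / 100 = 230.594 tonnes
Metal recovered:
= 230.594 * 82.8 / 100 = 190.931832 tonnes
Metal lost to tailings:
= 230.594 - 190.931832
= 39.6622 tonnes

39.6622 tonnes


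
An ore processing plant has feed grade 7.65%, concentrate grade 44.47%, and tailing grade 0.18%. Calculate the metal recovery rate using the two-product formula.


Using the two-product formula:
R = 100 * c * (f - t) / (f * (c - t))
Numerator = 100 * 44.47 * (7.65 - 0.18)
= 100 * 44.47 * 7.47
= 33219.09
Denominator = 7.65 * (44.47 - 0.18)
= 7.65 * 44.29
= 338.8185
R = 33219.09 / 338.8185
= 98.0439%

98.0439%


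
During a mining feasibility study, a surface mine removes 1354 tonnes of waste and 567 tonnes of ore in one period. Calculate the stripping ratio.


Stripping ratio = waste tonnage / ore tonnage
= 1354 / 567
= 2.388

2.388


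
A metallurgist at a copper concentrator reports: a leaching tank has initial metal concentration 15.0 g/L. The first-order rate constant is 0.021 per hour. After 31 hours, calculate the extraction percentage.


Compute the exponent:
-k * t = -0.021 * 31 = -0.651
Remaining concentration:
C = 15.0 * exp(-0.651)
= 15.0 * 0.5215239919
= 7.822859879 g/L
Extracted = 15.0 - 7.822859879 = 7.177140121 g/L
Extraction % = 7.177140121 / 15.0 * 100
= 47.8476%

47.8476%


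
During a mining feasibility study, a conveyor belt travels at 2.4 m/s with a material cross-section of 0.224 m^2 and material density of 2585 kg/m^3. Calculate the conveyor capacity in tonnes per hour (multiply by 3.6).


Volumetric flow = speed * area
= 2.4 * 0.224 = 0.5376 m^3/s
Mass flow = volumetric * density
= 0.5376 * 2585 = 1389.696 kg/s
Convert to t/h: multiply by 3.6
Capacity = 1389.696 * 3.6
= 5002.9056 t/h

5002.9056 t/h


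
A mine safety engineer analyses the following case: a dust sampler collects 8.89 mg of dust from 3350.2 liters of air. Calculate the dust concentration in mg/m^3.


Convert liters to m^3: 1 m^3 = 1000 L
Concentration = mass / volume * 1000
= 8.89 / 3350.2 * 1000
= 0.002653572921 * 1000
= 2.6536 mg/m^3

2.6536 mg/m^3


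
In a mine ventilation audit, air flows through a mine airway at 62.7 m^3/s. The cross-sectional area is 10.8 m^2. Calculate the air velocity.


Velocity = flow rate / cross-sectional area
= 62.7 / 10.8
= 5.8056 m/s

5.8056 m/s


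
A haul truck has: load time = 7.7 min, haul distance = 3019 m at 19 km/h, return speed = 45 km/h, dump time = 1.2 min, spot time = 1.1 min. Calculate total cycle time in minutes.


23.559 min

Convert haul speed to m/min: 19 * 1000/60 = 316.6666667 m/min
Haul time = 3019 / 316.6666667 = 9.533684211 min
Convert return speed to m/min: 45 * 1000/60 = 750 m/min
Return time = 3019 / 750 = 4.025333333 min
Total cycle time:
= 7.7 + 9.533684211 + 1.2 + 4.025333333 + 1.1
= 23.559 min


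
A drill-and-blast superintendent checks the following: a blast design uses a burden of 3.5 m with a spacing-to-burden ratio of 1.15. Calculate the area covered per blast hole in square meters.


First, find the spacing:
Spacing = burden * ratio = 3.5 * 1.15
= 4.025 m
Then, calculate the area:
Area = burden * spacing = 3.5 * 4.025
= 14.0875 m^2

14.0875 m^2


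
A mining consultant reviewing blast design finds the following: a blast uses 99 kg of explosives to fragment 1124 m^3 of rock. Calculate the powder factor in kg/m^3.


Powder factor = explosive mass / rock volume
= 99 / 1124
= 0.0881 kg/m^3

0.0881 kg/m^3


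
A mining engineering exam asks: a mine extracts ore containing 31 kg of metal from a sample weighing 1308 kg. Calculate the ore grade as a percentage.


2.37%

Ore grade = (metal mass / ore mass) * 100
= (31 / 1308) * 100
= 0.02370030581 * 100
= 2.37%


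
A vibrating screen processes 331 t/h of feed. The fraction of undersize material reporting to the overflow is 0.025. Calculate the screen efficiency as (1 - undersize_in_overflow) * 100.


Screen efficiency = (1 - fraction of undersize in overflow) * 100
= (1 - 0.025) * 100
= 0.975 * 100
= 97.5%

97.5%


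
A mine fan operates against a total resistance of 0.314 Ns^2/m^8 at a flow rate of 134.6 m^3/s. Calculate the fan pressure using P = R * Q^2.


Compute Q^2:
Q^2 = 134.6^2 = 18117.16
Compute pressure:
P = R * Q^2 = 0.314 * 18117.16
= 5688.7882 Pa

5688.7882 Pa


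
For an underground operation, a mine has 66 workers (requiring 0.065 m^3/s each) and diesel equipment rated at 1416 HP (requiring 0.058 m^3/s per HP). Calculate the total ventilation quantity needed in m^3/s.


86.418 m^3/s

Airflow for workers:
Q_people = 66 * 0.065 = 4.29 m^3/s
Airflow for diesel equipment:
Q_diesel = 1416 * 0.058 = 82.128 m^3/s
Total ventilation:
Q_total = 4.29 + 82.128
= 86.418 m^3/s


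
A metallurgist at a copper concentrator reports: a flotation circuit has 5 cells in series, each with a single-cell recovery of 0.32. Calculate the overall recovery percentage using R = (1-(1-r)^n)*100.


85.4607%

Complement of single-cell recovery:
1 - r = 1 - 0.32 = 0.68
Raise to power n:
(1 - r)^5 = 0.68^5 = 0.1453933568
Overall recovery:
R = (1 - 0.1453933568) * 100
= 85.4607%


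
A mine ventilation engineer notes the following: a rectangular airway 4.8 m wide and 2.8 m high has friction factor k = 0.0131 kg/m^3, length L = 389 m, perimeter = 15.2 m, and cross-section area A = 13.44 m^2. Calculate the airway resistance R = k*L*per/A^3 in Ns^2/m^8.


Compute the numerator:
k * L * per = 0.0131 * 389 * 15.2
= 77.45768
Compute the denominator:
A^3 = 13.44^3 = 2427.715584
Resistance:
R = 77.45768 / 2427.715584
= 0.0319 Ns^2/m^8

0.0319 Ns^2/m^8


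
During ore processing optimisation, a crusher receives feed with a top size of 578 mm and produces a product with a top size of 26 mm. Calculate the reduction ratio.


Reduction ratio = feed size / product size
= 578 / 26
= 22.2308

22.2308


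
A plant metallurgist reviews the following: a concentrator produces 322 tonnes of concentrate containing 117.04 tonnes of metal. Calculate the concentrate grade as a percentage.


36.3478%

Grade = (metal in concentrate / concentrate mass) * 100
= (117.04 / 322) * 100
= 0.3634782609 * 100
= 36.3478%


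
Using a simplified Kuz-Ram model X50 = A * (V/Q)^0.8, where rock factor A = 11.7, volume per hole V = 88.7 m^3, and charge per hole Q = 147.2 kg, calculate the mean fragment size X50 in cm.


7.8019 cm

Compute V/Q:
V/Q = 88.7 / 147.2 = 0.6025815217
Raise to the power 0.8:
(V/Q)^0.8 = 0.6025815217^0.8 = 0.6668261888
Multiply by A:
X50 = 11.7 * 0.6668261888
= 7.8019 cm


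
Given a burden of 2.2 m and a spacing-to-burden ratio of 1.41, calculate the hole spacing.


Spacing = burden * ratio
= 2.2 * 1.41
= 3.102 m

3.102 m


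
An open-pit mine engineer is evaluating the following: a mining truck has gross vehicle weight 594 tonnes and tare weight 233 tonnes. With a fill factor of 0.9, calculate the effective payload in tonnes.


324.9 tonnes

Maximum payload = gross - tare
= 594 - 233 = 361 tonnes
Effective payload = max payload * fill factor
= 361 * 0.9
= 324.9 tonnes


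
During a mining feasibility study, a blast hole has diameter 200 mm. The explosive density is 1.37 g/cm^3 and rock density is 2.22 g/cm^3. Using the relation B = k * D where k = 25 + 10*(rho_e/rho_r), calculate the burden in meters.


First, compute k:
rho_e / rho_r = 1.37 / 2.22 = 0.6171171171
k = 25 + 10 * 0.6171171171 = 31.17117117
Then, compute burden:
B = k * D / 1000 = 31.17117117 * 200 / 1000
= 6234.234234 / 1000
= 6.2342 m

6.2342 m


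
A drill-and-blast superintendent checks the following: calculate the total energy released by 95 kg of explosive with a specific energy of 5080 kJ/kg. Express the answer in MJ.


Energy = mass * specific_energy / 1000
= 95 * 5080 / 1000
= 482600 / 1000
= 482.6 MJ

482.6 MJ


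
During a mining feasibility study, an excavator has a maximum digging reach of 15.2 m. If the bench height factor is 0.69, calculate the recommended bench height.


10.488 m

Bench height = reach * factor
= 15.2 * 0.69
= 10.488 m


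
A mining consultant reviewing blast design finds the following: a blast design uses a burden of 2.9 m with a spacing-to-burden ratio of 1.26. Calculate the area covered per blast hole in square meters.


10.5966 m^2

First, find the spacing:
Spacing = burden * ratio = 2.9 * 1.26
= 3.654 m
Then, calculate the area:
Area = burden * spacing = 2.9 * 3.654
= 10.5966 m^2


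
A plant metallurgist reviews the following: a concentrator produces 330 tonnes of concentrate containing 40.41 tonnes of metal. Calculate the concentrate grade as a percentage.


12.2455%

Grade = (metal in concentrate / concentrate mass) * 100
= (40.41 / 330) * 100
= 0.1224545455 * 100
= 12.2455%


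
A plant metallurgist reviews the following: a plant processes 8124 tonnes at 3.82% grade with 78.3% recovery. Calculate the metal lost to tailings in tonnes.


Total metal in feed:
= 8124 * 3.82 / 100 = 310.3368 tonnes
Metal recovered:
= 310.3368 * 78.3 / 100 = 242.9937144 tonnes
Metal lost to tailings:
= 310.3368 - 242.9937144
= 67.3431 tonnes

67.3431 tonnes


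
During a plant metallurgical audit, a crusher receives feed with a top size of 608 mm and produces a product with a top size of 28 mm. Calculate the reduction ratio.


Reduction ratio = feed size / product size
= 608 / 28
= 21.7143

21.7143


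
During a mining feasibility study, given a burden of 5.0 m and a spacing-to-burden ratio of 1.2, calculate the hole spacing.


6.0 m

Spacing = burden * ratio
= 5.0 * 1.2
= 6.0 m


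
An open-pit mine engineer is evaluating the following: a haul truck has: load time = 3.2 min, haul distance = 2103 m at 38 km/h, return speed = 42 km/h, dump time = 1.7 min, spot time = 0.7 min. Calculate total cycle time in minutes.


Convert haul speed to m/min: 38 * 1000/60 = 633.3333333 m/min
Haul time = 2103 / 633.3333333 = 3.320526316 min
Convert return speed to m/min: 42 * 1000/60 = 700 m/min
Return time = 2103 / 700 = 3.004285714 min
Total cycle time:
= 3.2 + 3.320526316 + 1.7 + 3.004285714 + 0.7
= 11.9248 min

11.9248 min


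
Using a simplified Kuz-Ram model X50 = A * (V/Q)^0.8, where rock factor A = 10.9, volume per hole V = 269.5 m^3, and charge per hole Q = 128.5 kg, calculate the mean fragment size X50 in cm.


Compute V/Q:
V/Q = 269.5 / 128.5 = 2.097276265
Raise to the power 0.8:
(V/Q)^0.8 = 2.097276265^0.8 = 1.808524987
Multiply by A:
X50 = 10.9 * 1.808524987
= 19.7129 cm

19.7129 cm


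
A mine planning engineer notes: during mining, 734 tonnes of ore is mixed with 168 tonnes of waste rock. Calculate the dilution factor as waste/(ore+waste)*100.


Total material = ore + waste
= 734 + 168 = 902 tonnes
Dilution = waste / total * 100
= 168 / 902 * 100
= 0.1862527716 * 100
= 18.6253%

18.6253%


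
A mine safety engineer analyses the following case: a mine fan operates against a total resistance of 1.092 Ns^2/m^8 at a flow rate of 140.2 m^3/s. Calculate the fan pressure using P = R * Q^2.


Compute Q^2:
Q^2 = 140.2^2 = 19656.04
Compute pressure:
P = R * Q^2 = 1.092 * 19656.04
= 21464.3957 Pa

21464.3957 Pa


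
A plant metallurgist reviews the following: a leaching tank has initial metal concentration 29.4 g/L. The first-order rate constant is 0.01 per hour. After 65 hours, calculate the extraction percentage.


Compute the exponent:
-k * t = -0.01 * 65 = -0.65
Remaining concentration:
C = 29.4 * exp(-0.65)
= 29.4 * 0.5220457768
= 15.34814584 g/L
Extracted = 29.4 - 15.34814584 = 14.05185416 g/L
Extraction % = 14.05185416 / 29.4 * 100
= 47.7954%

47.7954%


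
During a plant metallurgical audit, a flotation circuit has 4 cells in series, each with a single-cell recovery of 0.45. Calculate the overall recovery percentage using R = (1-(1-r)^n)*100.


90.8494%

Complement of single-cell recovery:
1 - r = 1 - 0.45 = 0.55
Raise to power n:
(1 - r)^4 = 0.55^4 = 0.09150625
Overall recovery:
R = (1 - 0.09150625) * 100
= 90.8494%


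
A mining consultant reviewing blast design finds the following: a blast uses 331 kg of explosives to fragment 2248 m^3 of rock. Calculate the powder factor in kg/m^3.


Powder factor = explosive mass / rock volume
= 331 / 2248
= 0.1472 kg/m^3

0.1472 kg/m^3


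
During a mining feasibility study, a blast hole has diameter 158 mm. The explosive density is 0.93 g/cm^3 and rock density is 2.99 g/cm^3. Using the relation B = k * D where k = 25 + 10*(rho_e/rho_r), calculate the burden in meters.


First, compute k:
rho_e / rho_r = 0.93 / 2.99 = 0.3110367893
k = 25 + 10 * 0.3110367893 = 28.11036789
Then, compute burden:
B = k * D / 1000 = 28.11036789 * 158 / 1000
= 4441.438127 / 1000
= 4.4414 m

4.4414 m


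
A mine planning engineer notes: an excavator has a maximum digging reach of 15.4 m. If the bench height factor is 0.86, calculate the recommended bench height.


Bench height = reach * factor
= 15.4 * 0.86
= 13.244 m

13.244 m


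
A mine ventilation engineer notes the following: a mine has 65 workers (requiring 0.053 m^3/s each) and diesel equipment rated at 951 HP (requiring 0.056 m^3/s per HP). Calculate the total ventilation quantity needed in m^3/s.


56.701 m^3/s

Airflow for workers:
Q_people = 65 * 0.053 = 3.445 m^3/s
Airflow for diesel equipment:
Q_diesel = 951 * 0.056 = 53.256 m^3/s
Total ventilation:
Q_total = 3.445 + 53.256
= 56.701 m^3/s


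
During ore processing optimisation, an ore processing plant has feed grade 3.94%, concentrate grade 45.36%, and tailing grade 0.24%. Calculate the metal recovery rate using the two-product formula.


94.4081%

Using the two-product formula:
R = 100 * c * (f - t) / (f * (c - t))
Numerator = 100 * 45.36 * (3.94 - 0.24)
= 100 * 45.36 * 3.7
= 16783.2
Denominator = 3.94 * (45.36 - 0.24)
= 3.94 * 45.12
= 177.7728
R = 16783.2 / 177.7728
= 94.4081%


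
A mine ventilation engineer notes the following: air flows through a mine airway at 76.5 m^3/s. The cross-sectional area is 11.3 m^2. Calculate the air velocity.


Velocity = flow rate / cross-sectional area
= 76.5 / 11.3
= 6.7699 m/s

6.7699 m/s


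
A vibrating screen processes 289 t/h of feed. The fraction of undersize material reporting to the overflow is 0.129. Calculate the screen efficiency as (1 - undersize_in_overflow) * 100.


Screen efficiency = (1 - fraction of undersize in overflow) * 100
= (1 - 0.129) * 100
= 0.871 * 100
= 87.1%

87.1%


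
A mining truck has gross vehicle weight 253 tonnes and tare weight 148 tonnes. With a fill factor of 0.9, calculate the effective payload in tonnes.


94.5 tonnes

Maximum payload = gross - tare
= 253 - 148 = 105 tonnes
Effective payload = max payload * fill factor
= 105 * 0.9
= 94.5 tonnes


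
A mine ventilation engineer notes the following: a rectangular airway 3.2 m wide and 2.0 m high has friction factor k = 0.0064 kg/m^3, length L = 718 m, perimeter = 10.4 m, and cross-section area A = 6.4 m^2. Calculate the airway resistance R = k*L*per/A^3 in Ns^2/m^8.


0.1823 Ns^2/m^8

Compute the numerator:
k * L * per = 0.0064 * 718 * 10.4
= 47.79008
Compute the denominator:
A^3 = 6.4^3 = 262.144
Resistance:
R = 47.79008 / 262.144
= 0.1823 Ns^2/m^8


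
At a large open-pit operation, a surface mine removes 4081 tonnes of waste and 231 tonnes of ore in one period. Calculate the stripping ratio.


Stripping ratio = waste tonnage / ore tonnage
= 4081 / 231
= 17.6667

17.6667


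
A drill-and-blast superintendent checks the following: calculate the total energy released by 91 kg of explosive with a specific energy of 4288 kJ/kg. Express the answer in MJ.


Energy = mass * specific_energy / 1000
= 91 * 4288 / 1000
= 390208 / 1000
= 390.208 MJ

390.208 MJ


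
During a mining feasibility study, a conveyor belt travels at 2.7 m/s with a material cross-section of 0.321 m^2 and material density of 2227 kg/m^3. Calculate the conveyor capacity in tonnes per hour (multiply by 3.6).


Volumetric flow = speed * area
= 2.7 * 0.321 = 0.8667 m^3/s
Mass flow = volumetric * density
= 0.8667 * 2227 = 1930.1409 kg/s
Convert to t/h: multiply by 3.6
Capacity = 1930.1409 * 3.6
= 6948.5072 t/h

6948.5072 t/h


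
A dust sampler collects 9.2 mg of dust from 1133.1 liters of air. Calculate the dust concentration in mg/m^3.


8.1193 mg/m^3

Convert liters to m^3: 1 m^3 = 1000 L
Concentration = mass / volume * 1000
= 9.2 / 1133.1 * 1000
= 0.008119318683 * 1000
= 8.1193 mg/m^3


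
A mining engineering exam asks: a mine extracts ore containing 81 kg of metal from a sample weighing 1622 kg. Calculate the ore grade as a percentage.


Ore grade = (metal mass / ore mass) * 100
= (81 / 1622) * 100
= 0.04993834772 * 100
= 4.9938%

4.9938%


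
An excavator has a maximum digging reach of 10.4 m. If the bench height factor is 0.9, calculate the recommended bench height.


Bench height = reach * factor
= 10.4 * 0.9
= 9.36 m

9.36 m


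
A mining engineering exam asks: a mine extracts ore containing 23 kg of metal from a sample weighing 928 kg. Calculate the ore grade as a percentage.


2.4784%

Ore grade = (metal mass / ore mass) * 100
= (23 / 928) * 100
= 0.02478448276 * 100
= 2.4784%


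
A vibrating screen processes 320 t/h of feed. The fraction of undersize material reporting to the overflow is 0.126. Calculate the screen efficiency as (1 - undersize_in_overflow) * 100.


87.4%

Screen efficiency = (1 - fraction of undersize in overflow) * 100
= (1 - 0.126) * 100
= 0.874 * 100
= 87.4%


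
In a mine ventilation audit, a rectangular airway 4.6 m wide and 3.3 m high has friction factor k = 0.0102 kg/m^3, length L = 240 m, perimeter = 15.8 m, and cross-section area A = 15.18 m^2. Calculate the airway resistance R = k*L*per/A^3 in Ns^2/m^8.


0.0111 Ns^2/m^8

Compute the numerator:
k * L * per = 0.0102 * 240 * 15.8
= 38.6784
Compute the denominator:
A^3 = 15.18^3 = 3497.963832
Resistance:
R = 38.6784 / 3497.963832
= 0.0111 Ns^2/m^8


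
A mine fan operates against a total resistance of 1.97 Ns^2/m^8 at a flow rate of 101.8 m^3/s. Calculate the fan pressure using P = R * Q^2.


Compute Q^2:
Q^2 = 101.8^2 = 10363.24
Compute pressure:
P = R * Q^2 = 1.97 * 10363.24
= 20415.5828 Pa

20415.5828 Pa


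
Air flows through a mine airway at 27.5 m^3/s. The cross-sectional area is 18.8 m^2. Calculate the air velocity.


1.4628 m/s

Velocity = flow rate / cross-sectional area
= 27.5 / 18.8
= 1.4628 m/s


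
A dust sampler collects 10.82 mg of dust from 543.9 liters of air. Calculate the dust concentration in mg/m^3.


Convert liters to m^3: 1 m^3 = 1000 L
Concentration = mass / volume * 1000
= 10.82 / 543.9 * 1000
= 0.01989336275 * 1000
= 19.8934 mg/m^3

19.8934 mg/m^3


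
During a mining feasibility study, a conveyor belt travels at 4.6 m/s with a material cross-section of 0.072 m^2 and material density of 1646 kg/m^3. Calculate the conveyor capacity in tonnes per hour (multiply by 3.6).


Volumetric flow = speed * area
= 4.6 * 0.072 = 0.3312 m^3/s
Mass flow = volumetric * density
= 0.3312 * 1646 = 545.1552 kg/s
Convert to t/h: multiply by 3.6
Capacity = 545.1552 * 3.6
= 1962.5587 t/h

1962.5587 t/h


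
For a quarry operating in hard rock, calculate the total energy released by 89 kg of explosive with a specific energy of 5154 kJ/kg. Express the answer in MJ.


458.706 MJ

Energy = mass * specific_energy / 1000
= 89 * 5154 / 1000
= 458706 / 1000
= 458.706 MJ


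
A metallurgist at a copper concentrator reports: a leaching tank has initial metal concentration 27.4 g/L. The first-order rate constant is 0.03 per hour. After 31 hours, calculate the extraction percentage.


60.5446%

Compute the exponent:
-k * t = -0.03 * 31 = -0.93
Remaining concentration:
C = 27.4 * exp(-0.93)
= 27.4 * 0.3945537104
= 10.81077166 g/L
Extracted = 27.4 - 10.81077166 = 16.58922834 g/L
Extraction % = 16.58922834 / 27.4 * 100
= 60.5446%


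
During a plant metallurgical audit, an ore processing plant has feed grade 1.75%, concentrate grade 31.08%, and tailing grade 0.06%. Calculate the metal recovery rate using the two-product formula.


Using the two-product formula:
R = 100 * c * (f - t) / (f * (c - t))
Numerator = 100 * 31.08 * (1.75 - 0.06)
= 100 * 31.08 * 1.69
= 5252.52
Denominator = 1.75 * (31.08 - 0.06)
= 1.75 * 31.02
= 54.285
R = 5252.52 / 54.285
= 96.7582%

96.7582%


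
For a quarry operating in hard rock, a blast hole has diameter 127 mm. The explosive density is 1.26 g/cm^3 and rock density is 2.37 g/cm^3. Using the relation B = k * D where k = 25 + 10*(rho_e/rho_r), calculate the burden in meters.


First, compute k:
rho_e / rho_r = 1.26 / 2.37 = 0.5316455696
k = 25 + 10 * 0.5316455696 = 30.3164557
Then, compute burden:
B = k * D / 1000 = 30.3164557 * 127 / 1000
= 3850.189873 / 1000
= 3.8502 m

3.8502 m


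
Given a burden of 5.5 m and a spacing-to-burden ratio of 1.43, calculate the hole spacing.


Spacing = burden * ratio
= 5.5 * 1.43
= 7.865 m

7.865 m


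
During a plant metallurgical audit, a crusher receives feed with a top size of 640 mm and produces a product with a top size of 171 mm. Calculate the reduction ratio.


3.7427

Reduction ratio = feed size / product size
= 640 / 171
= 3.7427


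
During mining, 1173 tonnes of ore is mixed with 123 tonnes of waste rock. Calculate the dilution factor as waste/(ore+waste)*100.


Total material = ore + waste
= 1173 + 123 = 1296 tonnes
Dilution = waste / total * 100
= 123 / 1296 * 100
= 0.09490740741 * 100
= 9.4907%

9.4907%


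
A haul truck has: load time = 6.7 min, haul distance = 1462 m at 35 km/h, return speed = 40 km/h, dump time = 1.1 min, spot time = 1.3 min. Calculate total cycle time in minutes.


Convert haul speed to m/min: 35 * 1000/60 = 583.3333333 m/min
Haul time = 1462 / 583.3333333 = 2.506285714 min
Convert return speed to m/min: 40 * 1000/60 = 666.6666667 m/min
Return time = 1462 / 666.6666667 = 2.193 min
Total cycle time:
= 6.7 + 2.506285714 + 1.1 + 2.193 + 1.3
= 13.7993 min

13.7993 min


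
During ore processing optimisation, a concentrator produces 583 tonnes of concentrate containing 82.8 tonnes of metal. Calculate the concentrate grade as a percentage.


Grade = (metal in concentrate / concentrate mass) * 100
= (82.8 / 583) * 100
= 0.1420240137 * 100
= 14.2024%

14.2024%


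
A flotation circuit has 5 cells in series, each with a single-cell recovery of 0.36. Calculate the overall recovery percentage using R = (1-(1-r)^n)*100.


89.2626%

Complement of single-cell recovery:
1 - r = 1 - 0.36 = 0.64
Raise to power n:
(1 - r)^5 = 0.64^5 = 0.1073741824
Overall recovery:
R = (1 - 0.1073741824) * 100
= 89.2626%


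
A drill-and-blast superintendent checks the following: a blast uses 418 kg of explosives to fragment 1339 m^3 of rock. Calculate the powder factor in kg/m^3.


Powder factor = explosive mass / rock volume
= 418 / 1339
= 0.3122 kg/m^3

0.3122 kg/m^3


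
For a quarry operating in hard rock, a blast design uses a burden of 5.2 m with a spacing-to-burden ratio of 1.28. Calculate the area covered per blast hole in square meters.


First, find the spacing:
Spacing = burden * ratio = 5.2 * 1.28
= 6.656 m
Then, calculate the area:
Area = burden * spacing = 5.2 * 6.656
= 34.6112 m^2

34.6112 m^2


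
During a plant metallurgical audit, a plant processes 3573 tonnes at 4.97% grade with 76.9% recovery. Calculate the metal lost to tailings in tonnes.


41.0205 tonnes

Total metal in feed:
= 3573 * 4.97 / 100 = 177.5781 tonnes
Metal recovered:
= 177.5781 * 76.9 / 100 = 136.5575589 tonnes
Metal lost to tailings:
= 177.5781 - 136.5575589
= 41.0205 tonnes


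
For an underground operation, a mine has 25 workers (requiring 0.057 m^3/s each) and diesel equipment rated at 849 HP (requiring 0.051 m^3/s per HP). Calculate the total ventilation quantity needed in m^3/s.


Airflow for workers:
Q_people = 25 * 0.057 = 1.425 m^3/s
Airflow for diesel equipment:
Q_diesel = 849 * 0.051 = 43.299 m^3/s
Total ventilation:
Q_total = 1.425 + 43.299
= 44.724 m^3/s

44.724 m^3/s


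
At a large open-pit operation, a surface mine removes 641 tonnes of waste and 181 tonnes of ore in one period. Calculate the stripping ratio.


Stripping ratio = waste tonnage / ore tonnage
= 641 / 181
= 3.5414

3.5414


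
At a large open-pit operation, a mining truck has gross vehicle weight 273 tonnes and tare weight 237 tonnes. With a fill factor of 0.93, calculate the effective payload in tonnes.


33.48 tonnes

Maximum payload = gross - tare
= 273 - 237 = 36 tonnes
Effective payload = max payload * fill factor
= 36 * 0.93
= 33.48 tonnes


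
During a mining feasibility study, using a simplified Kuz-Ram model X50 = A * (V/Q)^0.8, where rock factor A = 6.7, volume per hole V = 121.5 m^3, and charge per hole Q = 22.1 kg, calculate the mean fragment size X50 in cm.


26.1952 cm

Compute V/Q:
V/Q = 121.5 / 22.1 = 5.497737557
Raise to the power 0.8:
(V/Q)^0.8 = 5.497737557^0.8 = 3.909733931
Multiply by A:
X50 = 6.7 * 3.909733931
= 26.1952 cm


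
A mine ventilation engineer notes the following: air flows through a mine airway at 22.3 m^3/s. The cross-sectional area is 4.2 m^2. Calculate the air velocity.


5.3095 m/s

Velocity = flow rate / cross-sectional area
= 22.3 / 4.2
= 5.3095 m/s


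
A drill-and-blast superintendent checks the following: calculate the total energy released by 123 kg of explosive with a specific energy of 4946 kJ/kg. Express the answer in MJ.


Energy = mass * specific_energy / 1000
= 123 * 4946 / 1000
= 608358 / 1000
= 608.358 MJ

608.358 MJ


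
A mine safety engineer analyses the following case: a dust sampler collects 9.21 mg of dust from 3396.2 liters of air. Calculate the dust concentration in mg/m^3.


2.7119 mg/m^3

Convert liters to m^3: 1 m^3 = 1000 L
Concentration = mass / volume * 1000
= 9.21 / 3396.2 * 1000
= 0.002711854426 * 1000
= 2.7119 mg/m^3


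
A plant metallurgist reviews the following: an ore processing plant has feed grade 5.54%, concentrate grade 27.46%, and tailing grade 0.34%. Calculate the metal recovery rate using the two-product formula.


Using the two-product formula:
R = 100 * c * (f - t) / (f * (c - t))
Numerator = 100 * 27.46 * (5.54 - 0.34)
= 100 * 27.46 * 5.2
= 14279.2
Denominator = 5.54 * (27.46 - 0.34)
= 5.54 * 27.12
= 150.2448
R = 14279.2 / 150.2448
= 95.0396%

95.0396%


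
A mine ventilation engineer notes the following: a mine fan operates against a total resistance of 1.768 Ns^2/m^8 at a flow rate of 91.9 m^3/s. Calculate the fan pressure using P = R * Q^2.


14931.8385 Pa

Compute Q^2:
Q^2 = 91.9^2 = 8445.61
Compute pressure:
P = R * Q^2 = 1.768 * 8445.61
= 14931.8385 Pa


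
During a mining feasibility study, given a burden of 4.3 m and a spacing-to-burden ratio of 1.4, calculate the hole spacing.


Spacing = burden * ratio
= 4.3 * 1.4
= 6.02 m

6.02 m


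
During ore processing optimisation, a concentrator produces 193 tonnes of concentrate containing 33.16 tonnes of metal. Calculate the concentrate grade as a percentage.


Grade = (metal in concentrate / concentrate mass) * 100
= (33.16 / 193) * 100
= 0.1718134715 * 100
= 17.1813%

17.1813%


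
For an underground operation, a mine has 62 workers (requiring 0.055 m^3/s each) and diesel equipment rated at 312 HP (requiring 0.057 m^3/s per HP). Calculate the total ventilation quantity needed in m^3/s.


Airflow for workers:
Q_people = 62 * 0.055 = 3.41 m^3/s
Airflow for diesel equipment:
Q_diesel = 312 * 0.057 = 17.784 m^3/s
Total ventilation:
Q_total = 3.41 + 17.784
= 21.194 m^3/s

21.194 m^3/s


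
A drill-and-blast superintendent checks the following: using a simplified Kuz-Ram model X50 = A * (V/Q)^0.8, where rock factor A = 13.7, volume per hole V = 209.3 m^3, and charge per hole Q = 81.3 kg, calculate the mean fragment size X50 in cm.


Compute V/Q:
V/Q = 209.3 / 81.3 = 2.574415744
Raise to the power 0.8:
(V/Q)^0.8 = 2.574415744^0.8 = 2.130801266
Multiply by A:
X50 = 13.7 * 2.130801266
= 29.192 cm

29.192 cm


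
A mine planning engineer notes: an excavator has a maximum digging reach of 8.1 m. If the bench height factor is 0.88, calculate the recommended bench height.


Bench height = reach * factor
= 8.1 * 0.88
= 7.128 m

7.128 m


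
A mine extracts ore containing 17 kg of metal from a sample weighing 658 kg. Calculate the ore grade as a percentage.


2.5836%

Ore grade = (metal mass / ore mass) * 100
= (17 / 658) * 100
= 0.02583586626 * 100
= 2.5836%


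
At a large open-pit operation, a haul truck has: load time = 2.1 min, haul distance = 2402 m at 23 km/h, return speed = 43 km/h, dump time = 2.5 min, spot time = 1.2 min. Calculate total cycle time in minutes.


Convert haul speed to m/min: 23 * 1000/60 = 383.3333333 m/min
Haul time = 2402 / 383.3333333 = 6.266086957 min
Convert return speed to m/min: 43 * 1000/60 = 716.6666667 m/min
Return time = 2402 / 716.6666667 = 3.351627907 min
Total cycle time:
= 2.1 + 6.266086957 + 2.5 + 3.351627907 + 1.2
= 15.4177 min

15.4177 min
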